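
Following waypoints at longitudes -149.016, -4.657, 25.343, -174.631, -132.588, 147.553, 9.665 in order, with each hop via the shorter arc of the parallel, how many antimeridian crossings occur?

Leg 1: -149.016° → -4.657°, shortest Δλ = 144.359° (east) — does not cross 180°.
Leg 2: -4.657° → +25.343°, shortest Δλ = 30.0° (east) — does not cross 180°.
Leg 3: +25.343° → -174.631°, shortest Δλ = 160.026° (east) — crosses 180°.
Leg 4: -174.631° → -132.588°, shortest Δλ = 42.043° (east) — does not cross 180°.
Leg 5: -132.588° → +147.553°, shortest Δλ = -79.859° (west) — crosses 180°.
Leg 6: +147.553° → +9.665°, shortest Δλ = -137.888° (west) — does not cross 180°.
Total crossings: 2.

2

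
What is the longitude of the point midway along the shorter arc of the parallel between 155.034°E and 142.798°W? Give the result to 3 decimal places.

Signed shortest Δλ from +155.034° to -142.798° is +62.168°.
Midpoint longitude = +155.034° + (+62.168°)/2 = +155.034° + 31.084° = +186.118°.
Normalise into (−180°, 180°]: -173.882°.
(The naïve average (+155.034 + -142.798)/2 = 6.118° is on the wrong side of the globe.)

173.882°W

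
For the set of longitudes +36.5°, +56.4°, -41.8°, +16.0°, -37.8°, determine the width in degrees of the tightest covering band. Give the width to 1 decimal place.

Sort the longitudes: -41.8°, -37.8°, +16.0°, +36.5°, +56.4°.
Eastward gaps between consecutive values (wrapping around): 4.0°, 53.8°, 20.5°, 19.9°, 261.8°.
Largest gap = 261.8° ⇒ minimal covering band is its complement: 360° − 261.8° = 98.2°.
Band runs from -41.8° eastward to +56.4°.

98.2°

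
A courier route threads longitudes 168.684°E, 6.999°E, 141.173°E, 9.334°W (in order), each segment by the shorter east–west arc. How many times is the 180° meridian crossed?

0

Leg 1: +168.684° → +6.999°, shortest Δλ = -161.685° (west) — does not cross 180°.
Leg 2: +6.999° → +141.173°, shortest Δλ = 134.174° (east) — does not cross 180°.
Leg 3: +141.173° → -9.334°, shortest Δλ = -150.507° (west) — does not cross 180°.
Total crossings: 0.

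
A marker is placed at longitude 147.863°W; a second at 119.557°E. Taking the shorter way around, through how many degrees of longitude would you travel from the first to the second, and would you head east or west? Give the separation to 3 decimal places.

Raw difference: 119.557 − -147.863 = 267.42°.
Normalise into (−180°, 180°]: 267.42° − 360° = -92.58°.
Negative ⇒ the second point lies to the west; separation 92.580°.

92.580° west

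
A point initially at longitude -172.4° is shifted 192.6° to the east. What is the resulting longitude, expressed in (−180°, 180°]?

Start at -172.4°; shift +192.6° → +20.2°.
+20.2° already lies in (−180°, 180°].

+20.2°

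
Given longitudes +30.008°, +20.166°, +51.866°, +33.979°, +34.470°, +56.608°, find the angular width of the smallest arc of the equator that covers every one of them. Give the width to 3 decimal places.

Sort the longitudes: +20.166°, +30.008°, +33.979°, +34.470°, +51.866°, +56.608°.
Eastward gaps between consecutive values (wrapping around): 9.842°, 3.971°, 0.491°, 17.396°, 4.742°, 323.558°.
Largest gap = 323.558° ⇒ minimal covering band is its complement: 360° − 323.558° = 36.442°.
Band runs from +20.166° eastward to +56.608°.

36.442°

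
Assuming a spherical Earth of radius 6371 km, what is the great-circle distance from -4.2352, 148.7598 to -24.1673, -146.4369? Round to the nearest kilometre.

7263 km

Δλ = -146.4369 − 148.7598 = -295.1967°; wrapped into (−180°, 180°]: 64.8033°.
Δφ = -24.1673 − -4.2352 = -19.9321°.
a = sin²(Δφ/2) + cos φ₁ · cos φ₂ · sin²(Δλ/2) = 0.291206.
c = 2·atan2(√a, √(1−a)) = 1.14001 rad → d = 6371·c ≈ 7262.99 km.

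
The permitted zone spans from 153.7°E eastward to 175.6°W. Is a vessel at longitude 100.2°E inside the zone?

Band width going east from +153.7° to -175.6°: ((-175.6 − 153.7) mod 360) = 30.7°.
Offset of +100.2° east of the west edge: ((100.2 − 153.7) mod 360) = 306.5°.
306.5° > 30.7° ⇒ outside.

No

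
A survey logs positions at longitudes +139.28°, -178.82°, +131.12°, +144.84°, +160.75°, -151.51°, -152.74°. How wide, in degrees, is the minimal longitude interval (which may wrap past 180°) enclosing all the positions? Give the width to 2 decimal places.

77.37°

Sort the longitudes: -178.82°, -152.74°, -151.51°, +131.12°, +139.28°, +144.84°, +160.75°.
Eastward gaps between consecutive values (wrapping around): 26.08°, 1.23°, 282.63°, 8.16°, 5.56°, 15.91°, 20.43°.
Largest gap = 282.63° ⇒ minimal covering band is its complement: 360° − 282.63° = 77.37°.
Band runs from +131.12° eastward to -151.51°, crossing the antimeridian.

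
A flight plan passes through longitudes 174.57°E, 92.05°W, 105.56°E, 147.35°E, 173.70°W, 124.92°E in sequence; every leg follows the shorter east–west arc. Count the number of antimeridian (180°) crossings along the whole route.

Leg 1: +174.57° → -92.05°, shortest Δλ = 93.38° (east) — crosses 180°.
Leg 2: -92.05° → +105.56°, shortest Δλ = -162.39° (west) — crosses 180°.
Leg 3: +105.56° → +147.35°, shortest Δλ = 41.79° (east) — does not cross 180°.
Leg 4: +147.35° → -173.70°, shortest Δλ = 38.95° (east) — crosses 180°.
Leg 5: -173.70° → +124.92°, shortest Δλ = -61.38° (west) — crosses 180°.
Total crossings: 4.

4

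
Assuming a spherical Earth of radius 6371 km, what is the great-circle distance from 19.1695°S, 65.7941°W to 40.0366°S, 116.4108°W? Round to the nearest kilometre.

Δλ = -116.4108 − -65.7941 = -50.6167°.
Δφ = -40.0366 − -19.1695 = -20.8671°.
a = sin²(Δφ/2) + cos φ₁ · cos φ₂ · sin²(Δλ/2) = 0.164955.
c = 2·atan2(√a, √(1−a)) = 0.83647 rad → d = 6371·c ≈ 5329.12 km.

5329 km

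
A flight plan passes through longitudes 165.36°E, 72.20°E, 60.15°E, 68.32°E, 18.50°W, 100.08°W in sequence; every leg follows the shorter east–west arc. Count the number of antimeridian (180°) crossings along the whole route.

0

Leg 1: +165.36° → +72.20°, shortest Δλ = -93.16° (west) — does not cross 180°.
Leg 2: +72.20° → +60.15°, shortest Δλ = -12.05° (west) — does not cross 180°.
Leg 3: +60.15° → +68.32°, shortest Δλ = 8.17° (east) — does not cross 180°.
Leg 4: +68.32° → -18.50°, shortest Δλ = -86.82° (west) — does not cross 180°.
Leg 5: -18.50° → -100.08°, shortest Δλ = -81.58° (west) — does not cross 180°.
Total crossings: 0.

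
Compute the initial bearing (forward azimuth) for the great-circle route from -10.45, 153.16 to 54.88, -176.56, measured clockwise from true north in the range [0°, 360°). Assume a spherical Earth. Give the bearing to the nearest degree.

18°

Δλ = -176.56 − 153.16 = -329.72°; wrapped into (−180°, 180°]: 30.28°.
θ = atan2( sin Δλ · cos φ₂ , cos φ₁ · sin φ₂ − sin φ₁ · cos φ₂ · cos Δλ )
  = atan2(0.29008, 0.89449) = 17.967° → normalised to [0°, 360°): 17.967°.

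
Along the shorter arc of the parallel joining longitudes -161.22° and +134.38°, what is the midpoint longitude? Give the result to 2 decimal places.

Signed shortest Δλ from -161.22° to +134.38° is -64.40°.
Midpoint longitude = -161.22° + (-64.40°)/2 = -161.22° − 32.20° = -193.42°.
Normalise into (−180°, 180°]: +166.58°.
(The naïve average (-161.22 + +134.38)/2 = -13.42° is on the wrong side of the globe.)

+166.58°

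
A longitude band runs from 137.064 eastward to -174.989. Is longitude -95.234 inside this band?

Band width going east from +137.064° to -174.989°: ((-174.989 − 137.064) mod 360) = 47.947°.
Offset of -95.234° east of the west edge: ((-95.234 − 137.064) mod 360) = 127.702°.
127.702° > 47.947° ⇒ outside.

No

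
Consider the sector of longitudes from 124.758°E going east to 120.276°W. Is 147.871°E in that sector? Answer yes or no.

Band width going east from +124.758° to -120.276°: ((-120.276 − 124.758) mod 360) = 114.966°.
Offset of +147.871° east of the west edge: ((147.871 − 124.758) mod 360) = 23.113°.
23.113° ≤ 114.966° ⇒ inside.

Yes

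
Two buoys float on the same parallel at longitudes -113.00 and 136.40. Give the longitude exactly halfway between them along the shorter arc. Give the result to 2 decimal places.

-168.30°

Signed shortest Δλ from -113.00° to +136.40° is -110.60°.
Midpoint longitude = -113.00° + (-110.60°)/2 = -113.00° − 55.30° = -168.30°.
(The naïve average (-113.00 + +136.40)/2 = 11.7° is on the wrong side of the globe.)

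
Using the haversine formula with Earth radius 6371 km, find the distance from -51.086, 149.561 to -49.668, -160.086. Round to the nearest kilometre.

3504 km

Δλ = -160.086 − 149.561 = -309.647°; wrapped into (−180°, 180°]: 50.353°.
Δφ = -49.668 − -51.086 = 1.418°.
a = sin²(Δφ/2) + cos φ₁ · cos φ₂ · sin²(Δλ/2) = 0.073727.
c = 2·atan2(√a, √(1−a)) = 0.54996 rad → d = 6371·c ≈ 3503.80 km.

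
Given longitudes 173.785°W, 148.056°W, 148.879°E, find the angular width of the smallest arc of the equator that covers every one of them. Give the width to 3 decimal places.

63.065°

Sort the longitudes: -173.785°, -148.056°, +148.879°.
Eastward gaps between consecutive values (wrapping around): 25.729°, 296.935°, 37.336°.
Largest gap = 296.935° ⇒ minimal covering band is its complement: 360° − 296.935° = 63.065°.
Band runs from +148.879° eastward to -148.056°, crossing the antimeridian.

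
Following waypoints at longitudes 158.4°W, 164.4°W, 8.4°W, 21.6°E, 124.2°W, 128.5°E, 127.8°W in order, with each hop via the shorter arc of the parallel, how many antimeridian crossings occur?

2

Leg 1: -158.4° → -164.4°, shortest Δλ = -6.0° (west) — does not cross 180°.
Leg 2: -164.4° → -8.4°, shortest Δλ = 156.0° (east) — does not cross 180°.
Leg 3: -8.4° → +21.6°, shortest Δλ = 30.0° (east) — does not cross 180°.
Leg 4: +21.6° → -124.2°, shortest Δλ = -145.8° (west) — does not cross 180°.
Leg 5: -124.2° → +128.5°, shortest Δλ = -107.3° (west) — crosses 180°.
Leg 6: +128.5° → -127.8°, shortest Δλ = 103.7° (east) — crosses 180°.
Total crossings: 2.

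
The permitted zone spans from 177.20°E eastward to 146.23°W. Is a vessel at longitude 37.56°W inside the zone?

No

Band width going east from +177.20° to -146.23°: ((-146.23 − 177.20) mod 360) = 36.57°.
Offset of -37.56° east of the west edge: ((-37.56 − 177.20) mod 360) = 145.24°.
145.24° > 36.57° ⇒ outside.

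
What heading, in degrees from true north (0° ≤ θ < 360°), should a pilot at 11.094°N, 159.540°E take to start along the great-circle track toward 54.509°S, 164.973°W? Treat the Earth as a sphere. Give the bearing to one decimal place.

Δλ = -164.973 − 159.540 = -324.513°; wrapped into (−180°, 180°]: 35.487°.
θ = atan2( sin Δλ · cos φ₂ , cos φ₁ · sin φ₂ − sin φ₁ · cos φ₂ · cos Δλ )
  = atan2(0.33703, -0.88995) = 159.258° → normalised to [0°, 360°): 159.258°.

159.3°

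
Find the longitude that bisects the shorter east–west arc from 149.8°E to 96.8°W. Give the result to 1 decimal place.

Signed shortest Δλ from +149.8° to -96.8° is +113.4°.
Midpoint longitude = +149.8° + (+113.4°)/2 = +149.8° + 56.7° = +206.5°.
Normalise into (−180°, 180°]: -153.5°.
(The naïve average (+149.8 + -96.8)/2 = 26.5° is on the wrong side of the globe.)

153.5°W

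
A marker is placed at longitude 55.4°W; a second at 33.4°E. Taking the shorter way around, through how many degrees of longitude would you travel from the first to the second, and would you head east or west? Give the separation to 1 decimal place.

88.8° east

Raw difference: 33.4 − -55.4 = 88.8°.
Normalise into (−180°, 180°]: 88.8° stays 88.8°.
Positive ⇒ the second point lies to the east; separation 88.8°.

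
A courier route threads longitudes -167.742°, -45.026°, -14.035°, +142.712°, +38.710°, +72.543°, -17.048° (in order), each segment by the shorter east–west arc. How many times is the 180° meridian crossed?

Leg 1: -167.742° → -45.026°, shortest Δλ = 122.716° (east) — does not cross 180°.
Leg 2: -45.026° → -14.035°, shortest Δλ = 30.991° (east) — does not cross 180°.
Leg 3: -14.035° → +142.712°, shortest Δλ = 156.747° (east) — does not cross 180°.
Leg 4: +142.712° → +38.710°, shortest Δλ = -104.002° (west) — does not cross 180°.
Leg 5: +38.710° → +72.543°, shortest Δλ = 33.833° (east) — does not cross 180°.
Leg 6: +72.543° → -17.048°, shortest Δλ = -89.591° (west) — does not cross 180°.
Total crossings: 0.

0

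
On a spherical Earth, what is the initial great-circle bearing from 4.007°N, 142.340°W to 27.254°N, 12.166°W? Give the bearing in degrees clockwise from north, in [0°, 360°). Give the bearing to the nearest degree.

Δλ = -12.166 − -142.340 = 130.174°.
θ = atan2( sin Δλ · cos φ₂ , cos φ₁ · sin φ₂ − sin φ₁ · cos φ₂ · cos Δλ )
  = atan2(0.67926, 0.49689) = 53.814° → normalised to [0°, 360°): 53.814°.

54°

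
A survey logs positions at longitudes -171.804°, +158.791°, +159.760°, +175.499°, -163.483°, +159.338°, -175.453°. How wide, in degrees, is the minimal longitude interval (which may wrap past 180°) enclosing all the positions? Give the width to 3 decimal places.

37.726°

Sort the longitudes: -175.453°, -171.804°, -163.483°, +158.791°, +159.338°, +159.760°, +175.499°.
Eastward gaps between consecutive values (wrapping around): 3.649°, 8.321°, 322.274°, 0.547°, 0.422°, 15.739°, 9.048°.
Largest gap = 322.274° ⇒ minimal covering band is its complement: 360° − 322.274° = 37.726°.
Band runs from +158.791° eastward to -163.483°, crossing the antimeridian.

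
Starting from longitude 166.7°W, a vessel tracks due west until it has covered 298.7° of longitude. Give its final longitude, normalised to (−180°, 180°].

Start at -166.7°; shift −298.7° → -465.4°.
-465.4° lies outside (−180°, 180°]; add 360° → -105.4°.

105.4°W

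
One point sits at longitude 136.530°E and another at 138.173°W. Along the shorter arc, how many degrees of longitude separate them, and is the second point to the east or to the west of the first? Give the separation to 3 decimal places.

85.297° east

Raw difference: -138.173 − 136.530 = -274.703°.
Normalise into (−180°, 180°]: -274.703° + 360° = 85.297°.
Positive ⇒ the second point lies to the east; separation 85.297°.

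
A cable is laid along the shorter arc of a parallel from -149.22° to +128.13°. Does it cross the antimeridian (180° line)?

Naïve |128.13 − -149.22| = 277.35° > 180°, so the shorter arc goes the other way round — across 180°.
Signed shortest Δλ = ((128.13 − -149.22 + 180) mod 360) − 180 = -82.65°.
Going west by 82.65° from -149.22° passes through 180° before reaching +128.13°.

Yes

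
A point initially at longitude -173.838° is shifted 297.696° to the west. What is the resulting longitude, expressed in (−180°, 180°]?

Start at -173.838°; shift −297.696° → -471.534°.
-471.534° lies outside (−180°, 180°]; add 360° → -111.534°.

-111.534°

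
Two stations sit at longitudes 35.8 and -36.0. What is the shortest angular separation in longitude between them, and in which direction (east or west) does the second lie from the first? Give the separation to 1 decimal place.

Raw difference: -36.0 − 35.8 = -71.8°.
Normalise into (−180°, 180°]: -71.8° stays -71.8°.
Negative ⇒ the second point lies to the west; separation 71.8°.

71.8° west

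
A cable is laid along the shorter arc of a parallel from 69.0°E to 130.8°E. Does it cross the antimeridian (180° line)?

No

Signed shortest Δλ = ((130.8 − 69.0 + 180) mod 360) − 180 = 61.8°.
Going east by 61.8° from +69.0° reaches +130.8° without touching 180°.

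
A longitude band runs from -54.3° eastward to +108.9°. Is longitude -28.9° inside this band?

Band width going east from -54.3° to +108.9°: ((108.9 − -54.3) mod 360) = 163.2°.
Offset of -28.9° east of the west edge: ((-28.9 − -54.3) mod 360) = 25.4°.
25.4° ≤ 163.2° ⇒ inside.

Yes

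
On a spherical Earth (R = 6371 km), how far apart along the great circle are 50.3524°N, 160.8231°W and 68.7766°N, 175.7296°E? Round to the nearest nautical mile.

1298 nmi

Δλ = 175.7296 − -160.8231 = 336.5527°; wrapped into (−180°, 180°]: -23.4473°.
Δφ = 68.7766 − 50.3524 = 18.4242°.
a = sin²(Δφ/2) + cos φ₁ · cos φ₂ · sin²(Δλ/2) = 0.035165.
c = 2·atan2(√a, √(1−a)) = 0.37728 rad → d = 6371·c ≈ 2403.66 km ≈ 1297.87 nmi.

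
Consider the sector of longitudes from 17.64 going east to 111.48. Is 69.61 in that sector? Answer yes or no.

Yes

Band width going east from +17.64° to +111.48°: ((111.48 − 17.64) mod 360) = 93.84°.
Offset of +69.61° east of the west edge: ((69.61 − 17.64) mod 360) = 51.97°.
51.97° ≤ 93.84° ⇒ inside.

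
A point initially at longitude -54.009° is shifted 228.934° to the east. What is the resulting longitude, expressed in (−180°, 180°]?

+174.925°

Start at -54.009°; shift +228.934° → +174.925°.
+174.925° already lies in (−180°, 180°].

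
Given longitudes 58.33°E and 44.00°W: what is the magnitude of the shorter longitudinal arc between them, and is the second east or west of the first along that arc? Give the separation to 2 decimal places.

Raw difference: -44.00 − 58.33 = -102.33°.
Normalise into (−180°, 180°]: -102.33° stays -102.33°.
Negative ⇒ the second point lies to the west; separation 102.33°.

102.33° west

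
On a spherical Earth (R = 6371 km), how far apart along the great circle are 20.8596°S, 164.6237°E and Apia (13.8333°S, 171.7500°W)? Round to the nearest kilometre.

Δλ = -171.7500 − 164.6237 = -336.3737°; wrapped into (−180°, 180°]: 23.6263°.
Δφ = -13.8333 − -20.8596 = 7.0263°.
a = sin²(Δφ/2) + cos φ₁ · cos φ₂ · sin²(Δλ/2) = 0.041783.
c = 2·atan2(√a, √(1−a)) = 0.41172 rad → d = 6371·c ≈ 2623.05 km.

2623 km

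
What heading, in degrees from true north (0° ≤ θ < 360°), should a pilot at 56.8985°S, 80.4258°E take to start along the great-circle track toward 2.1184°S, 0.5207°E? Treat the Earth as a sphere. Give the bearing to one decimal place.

277.3°

Δλ = 0.5207 − 80.4258 = -79.9051°.
θ = atan2( sin Δλ · cos φ₂ , cos φ₁ · sin φ₂ − sin φ₁ · cos φ₂ · cos Δλ )
  = atan2(-0.98385, 0.12654) = -82.671° → normalised to [0°, 360°): 277.329°.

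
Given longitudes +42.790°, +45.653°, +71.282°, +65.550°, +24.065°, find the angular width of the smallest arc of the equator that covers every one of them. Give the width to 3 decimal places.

47.217°

Sort the longitudes: +24.065°, +42.790°, +45.653°, +65.550°, +71.282°.
Eastward gaps between consecutive values (wrapping around): 18.725°, 2.863°, 19.897°, 5.732°, 312.783°.
Largest gap = 312.783° ⇒ minimal covering band is its complement: 360° − 312.783° = 47.217°.
Band runs from +24.065° eastward to +71.282°.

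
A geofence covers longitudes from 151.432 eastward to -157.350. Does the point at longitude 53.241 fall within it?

Band width going east from +151.432° to -157.350°: ((-157.350 − 151.432) mod 360) = 51.218°.
Offset of +53.241° east of the west edge: ((53.241 − 151.432) mod 360) = 261.809°.
261.809° > 51.218° ⇒ outside.

No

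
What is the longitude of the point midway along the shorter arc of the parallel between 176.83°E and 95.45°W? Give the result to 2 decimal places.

139.31°W

Signed shortest Δλ from +176.83° to -95.45° is +87.72°.
Midpoint longitude = +176.83° + (+87.72°)/2 = +176.83° + 43.86° = +220.69°.
Normalise into (−180°, 180°]: -139.31°.
(The naïve average (+176.83 + -95.45)/2 = 40.69° is on the wrong side of the globe.)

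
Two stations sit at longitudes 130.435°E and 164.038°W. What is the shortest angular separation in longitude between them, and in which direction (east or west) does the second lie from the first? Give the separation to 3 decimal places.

65.527° east

Raw difference: -164.038 − 130.435 = -294.473°.
Normalise into (−180°, 180°]: -294.473° + 360° = 65.527°.
Positive ⇒ the second point lies to the east; separation 65.527°.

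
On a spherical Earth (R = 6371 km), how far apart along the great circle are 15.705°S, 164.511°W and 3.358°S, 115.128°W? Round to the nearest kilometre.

Δλ = -115.128 − -164.511 = 49.383°.
Δφ = -3.358 − -15.705 = 12.347°.
a = sin²(Δφ/2) + cos φ₁ · cos φ₂ · sin²(Δλ/2) = 0.179262.
c = 2·atan2(√a, √(1−a)) = 0.87438 rad → d = 6371·c ≈ 5570.65 km.

5571 km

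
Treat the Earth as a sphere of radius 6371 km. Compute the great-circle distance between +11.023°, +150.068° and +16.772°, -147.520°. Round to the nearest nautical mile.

Δλ = -147.520 − 150.068 = -297.588°; wrapped into (−180°, 180°]: 62.412°.
Δφ = 16.772 − 11.023 = 5.749°.
a = sin²(Δφ/2) + cos φ₁ · cos φ₂ · sin²(Δλ/2) = 0.254798.
c = 2·atan2(√a, √(1−a)) = 1.05824 rad → d = 6371·c ≈ 6742.07 km ≈ 3640.43 nmi.

3640 nmi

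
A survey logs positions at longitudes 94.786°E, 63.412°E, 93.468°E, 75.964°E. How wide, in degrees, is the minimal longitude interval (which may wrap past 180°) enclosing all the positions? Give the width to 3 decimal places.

Sort the longitudes: +63.412°, +75.964°, +93.468°, +94.786°.
Eastward gaps between consecutive values (wrapping around): 12.552°, 17.504°, 1.318°, 328.626°.
Largest gap = 328.626° ⇒ minimal covering band is its complement: 360° − 328.626° = 31.374°.
Band runs from +63.412° eastward to +94.786°.

31.374°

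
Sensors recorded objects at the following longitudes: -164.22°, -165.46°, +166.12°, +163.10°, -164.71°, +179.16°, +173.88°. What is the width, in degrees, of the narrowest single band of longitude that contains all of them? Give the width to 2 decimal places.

32.68°

Sort the longitudes: -165.46°, -164.71°, -164.22°, +163.10°, +166.12°, +173.88°, +179.16°.
Eastward gaps between consecutive values (wrapping around): 0.75°, 0.49°, 327.32°, 3.02°, 7.76°, 5.28°, 15.38°.
Largest gap = 327.32° ⇒ minimal covering band is its complement: 360° − 327.32° = 32.68°.
Band runs from +163.10° eastward to -164.22°, crossing the antimeridian.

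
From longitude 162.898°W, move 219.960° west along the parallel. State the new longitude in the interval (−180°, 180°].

22.858°W

Start at -162.898°; shift −219.960° → -382.858°.
-382.858° lies outside (−180°, 180°]; add 360° → -22.858°.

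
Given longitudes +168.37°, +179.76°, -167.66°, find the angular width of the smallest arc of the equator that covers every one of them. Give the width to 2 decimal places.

Sort the longitudes: -167.66°, +168.37°, +179.76°.
Eastward gaps between consecutive values (wrapping around): 336.03°, 11.39°, 12.58°.
Largest gap = 336.03° ⇒ minimal covering band is its complement: 360° − 336.03° = 23.97°.
Band runs from +168.37° eastward to -167.66°, crossing the antimeridian.

23.97°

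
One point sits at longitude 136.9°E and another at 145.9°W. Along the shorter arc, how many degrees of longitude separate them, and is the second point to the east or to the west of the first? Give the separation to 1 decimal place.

Raw difference: -145.9 − 136.9 = -282.8°.
Normalise into (−180°, 180°]: -282.8° + 360° = 77.2°.
Positive ⇒ the second point lies to the east; separation 77.2°.

77.2° east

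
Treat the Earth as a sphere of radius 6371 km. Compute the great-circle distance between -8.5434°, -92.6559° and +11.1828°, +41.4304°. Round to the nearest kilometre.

Δλ = 41.4304 − -92.6559 = 134.0863°.
Δφ = 11.1828 − -8.5434 = 19.7262°.
a = sin²(Δφ/2) + cos φ₁ · cos φ₂ · sin²(Δλ/2) = 0.851885.
c = 2·atan2(√a, √(1−a)) = 2.35149 rad → d = 6371·c ≈ 14981.31 km.

14981 km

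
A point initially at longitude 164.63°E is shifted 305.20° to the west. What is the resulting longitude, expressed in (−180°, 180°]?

Start at +164.63°; shift −305.20° → -140.57°.
-140.57° already lies in (−180°, 180°].

140.57°W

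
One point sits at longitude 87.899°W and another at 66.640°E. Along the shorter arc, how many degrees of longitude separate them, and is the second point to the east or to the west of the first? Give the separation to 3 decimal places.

154.539° east

Raw difference: 66.640 − -87.899 = 154.539°.
Normalise into (−180°, 180°]: 154.539° stays 154.539°.
Positive ⇒ the second point lies to the east; separation 154.539°.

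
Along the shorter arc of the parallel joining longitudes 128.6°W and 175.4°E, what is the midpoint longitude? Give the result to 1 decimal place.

Signed shortest Δλ from -128.6° to +175.4° is -56.0°.
Midpoint longitude = -128.6° + (-56.0°)/2 = -128.6° − 28.0° = -156.6°.
(The naïve average (-128.6 + +175.4)/2 = 23.4° is on the wrong side of the globe.)

156.6°W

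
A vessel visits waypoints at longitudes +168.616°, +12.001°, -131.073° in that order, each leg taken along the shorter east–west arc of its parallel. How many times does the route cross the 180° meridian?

0

Leg 1: +168.616° → +12.001°, shortest Δλ = -156.615° (west) — does not cross 180°.
Leg 2: +12.001° → -131.073°, shortest Δλ = -143.074° (west) — does not cross 180°.
Total crossings: 0.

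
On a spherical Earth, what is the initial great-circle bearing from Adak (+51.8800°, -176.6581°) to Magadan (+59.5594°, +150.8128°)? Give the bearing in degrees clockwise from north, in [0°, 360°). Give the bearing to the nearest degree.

Δλ = 150.8128 − -176.6581 = 327.4709°; wrapped into (−180°, 180°]: -32.5291°.
θ = atan2( sin Δλ · cos φ₂ , cos φ₁ · sin φ₂ − sin φ₁ · cos φ₂ · cos Δλ )
  = atan2(-0.27244, 0.19616) = -54.245° → normalised to [0°, 360°): 305.755°.

306°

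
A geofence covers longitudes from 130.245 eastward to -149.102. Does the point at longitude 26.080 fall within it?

No

Band width going east from +130.245° to -149.102°: ((-149.102 − 130.245) mod 360) = 80.653°.
Offset of +26.080° east of the west edge: ((26.080 − 130.245) mod 360) = 255.835°.
255.835° > 80.653° ⇒ outside.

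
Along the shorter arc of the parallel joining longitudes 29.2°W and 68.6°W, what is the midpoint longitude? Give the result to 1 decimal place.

Signed shortest Δλ from -29.2° to -68.6° is -39.4°.
Midpoint longitude = -29.2° + (-39.4°)/2 = -29.2° − 19.7° = -48.9°.

48.9°W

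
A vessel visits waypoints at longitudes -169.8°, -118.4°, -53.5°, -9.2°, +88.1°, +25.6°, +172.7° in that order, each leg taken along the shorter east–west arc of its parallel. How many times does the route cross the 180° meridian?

Leg 1: -169.8° → -118.4°, shortest Δλ = 51.4° (east) — does not cross 180°.
Leg 2: -118.4° → -53.5°, shortest Δλ = 64.9° (east) — does not cross 180°.
Leg 3: -53.5° → -9.2°, shortest Δλ = 44.3° (east) — does not cross 180°.
Leg 4: -9.2° → +88.1°, shortest Δλ = 97.3° (east) — does not cross 180°.
Leg 5: +88.1° → +25.6°, shortest Δλ = -62.5° (west) — does not cross 180°.
Leg 6: +25.6° → +172.7°, shortest Δλ = 147.1° (east) — does not cross 180°.
Total crossings: 0.

0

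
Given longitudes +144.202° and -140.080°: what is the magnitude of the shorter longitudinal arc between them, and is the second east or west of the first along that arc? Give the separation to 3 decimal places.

Raw difference: -140.080 − 144.202 = -284.282°.
Normalise into (−180°, 180°]: -284.282° + 360° = 75.718°.
Positive ⇒ the second point lies to the east; separation 75.718°.

75.718° east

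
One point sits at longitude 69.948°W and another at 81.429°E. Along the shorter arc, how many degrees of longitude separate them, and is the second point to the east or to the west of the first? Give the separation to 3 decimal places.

Raw difference: 81.429 − -69.948 = 151.377°.
Normalise into (−180°, 180°]: 151.377° stays 151.377°.
Positive ⇒ the second point lies to the east; separation 151.377°.

151.377° east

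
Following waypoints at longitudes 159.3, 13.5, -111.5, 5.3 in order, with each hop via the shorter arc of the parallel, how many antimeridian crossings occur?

Leg 1: +159.3° → +13.5°, shortest Δλ = -145.8° (west) — does not cross 180°.
Leg 2: +13.5° → -111.5°, shortest Δλ = -125.0° (west) — does not cross 180°.
Leg 3: -111.5° → +5.3°, shortest Δλ = 116.8° (east) — does not cross 180°.
Total crossings: 0.

0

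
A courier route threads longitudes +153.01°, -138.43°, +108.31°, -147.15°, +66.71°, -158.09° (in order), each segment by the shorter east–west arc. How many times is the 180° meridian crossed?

5

Leg 1: +153.01° → -138.43°, shortest Δλ = 68.56° (east) — crosses 180°.
Leg 2: -138.43° → +108.31°, shortest Δλ = -113.26° (west) — crosses 180°.
Leg 3: +108.31° → -147.15°, shortest Δλ = 104.54° (east) — crosses 180°.
Leg 4: -147.15° → +66.71°, shortest Δλ = -146.14° (west) — crosses 180°.
Leg 5: +66.71° → -158.09°, shortest Δλ = 135.2° (east) — crosses 180°.
Total crossings: 5.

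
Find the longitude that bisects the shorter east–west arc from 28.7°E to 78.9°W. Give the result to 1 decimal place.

Signed shortest Δλ from +28.7° to -78.9° is -107.6°.
Midpoint longitude = +28.7° + (-107.6°)/2 = +28.7° − 53.8° = -25.1°.

25.1°W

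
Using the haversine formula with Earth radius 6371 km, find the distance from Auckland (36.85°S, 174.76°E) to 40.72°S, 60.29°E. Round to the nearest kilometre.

Δλ = 60.29 − 174.76 = -114.47°.
Δφ = -40.72 − -36.85 = -3.87°.
a = sin²(Δφ/2) + cos φ₁ · cos φ₂ · sin²(Δλ/2) = 0.429989.
c = 2·atan2(√a, √(1−a)) = 1.43031 rad → d = 6371·c ≈ 9112.53 km.

9113 km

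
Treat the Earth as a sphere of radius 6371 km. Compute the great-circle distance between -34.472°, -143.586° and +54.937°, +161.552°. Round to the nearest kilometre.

Δλ = 161.552 − -143.586 = 305.138°; wrapped into (−180°, 180°]: -54.862°.
Δφ = 54.937 − -34.472 = 89.409°.
a = sin²(Δφ/2) + cos φ₁ · cos φ₂ · sin²(Δλ/2) = 0.595353.
c = 2·atan2(√a, √(1−a)) = 1.76268 rad → d = 6371·c ≈ 11230.02 km.

11230 km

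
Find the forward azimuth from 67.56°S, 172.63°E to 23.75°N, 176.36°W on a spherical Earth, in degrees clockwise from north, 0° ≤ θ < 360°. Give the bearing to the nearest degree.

Δλ = -176.36 − 172.63 = -348.99°; wrapped into (−180°, 180°]: 11.01°.
θ = atan2( sin Δλ · cos φ₂ , cos φ₁ · sin φ₂ − sin φ₁ · cos φ₂ · cos Δλ )
  = atan2(0.17481, 0.98417) = 10.072° → normalised to [0°, 360°): 10.072°.

10°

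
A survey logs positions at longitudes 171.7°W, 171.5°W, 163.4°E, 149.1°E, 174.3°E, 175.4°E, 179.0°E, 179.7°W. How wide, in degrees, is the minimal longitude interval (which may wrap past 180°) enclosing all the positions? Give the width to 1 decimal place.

39.4°

Sort the longitudes: -179.7°, -171.7°, -171.5°, +149.1°, +163.4°, +174.3°, +175.4°, +179.0°.
Eastward gaps between consecutive values (wrapping around): 8.0°, 0.2°, 320.6°, 14.3°, 10.9°, 1.1°, 3.6°, 1.3°.
Largest gap = 320.6° ⇒ minimal covering band is its complement: 360° − 320.6° = 39.4°.
Band runs from +149.1° eastward to -171.5°, crossing the antimeridian.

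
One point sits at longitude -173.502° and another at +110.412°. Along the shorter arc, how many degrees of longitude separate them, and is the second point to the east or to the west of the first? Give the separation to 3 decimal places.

Raw difference: 110.412 − -173.502 = 283.914°.
Normalise into (−180°, 180°]: 283.914° − 360° = -76.086°.
Negative ⇒ the second point lies to the west; separation 76.086°.

76.086° west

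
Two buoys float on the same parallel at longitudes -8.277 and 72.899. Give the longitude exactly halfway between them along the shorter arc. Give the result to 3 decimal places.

+32.311°

Signed shortest Δλ from -8.277° to +72.899° is +81.176°.
Midpoint longitude = -8.277° + (+81.176°)/2 = -8.277° + 40.588° = +32.311°.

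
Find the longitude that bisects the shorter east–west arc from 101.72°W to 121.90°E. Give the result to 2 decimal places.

169.91°W

Signed shortest Δλ from -101.72° to +121.90° is -136.38°.
Midpoint longitude = -101.72° + (-136.38°)/2 = -101.72° − 68.19° = -169.91°.
(The naïve average (-101.72 + +121.90)/2 = 10.09° is on the wrong side of the globe.)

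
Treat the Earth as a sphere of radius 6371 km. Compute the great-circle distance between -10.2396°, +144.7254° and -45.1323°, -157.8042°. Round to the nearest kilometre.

Δλ = -157.8042 − 144.7254 = -302.5296°; wrapped into (−180°, 180°]: 57.4704°.
Δφ = -45.1323 − -10.2396 = -34.8927°.
a = sin²(Δφ/2) + cos φ₁ · cos φ₂ · sin²(Δλ/2) = 0.250348.
c = 2·atan2(√a, √(1−a)) = 1.04800 rad → d = 6371·c ≈ 6676.82 km.

6677 km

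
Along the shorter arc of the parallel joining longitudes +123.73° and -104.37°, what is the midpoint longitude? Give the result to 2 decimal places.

Signed shortest Δλ from +123.73° to -104.37° is +131.90°.
Midpoint longitude = +123.73° + (+131.90°)/2 = +123.73° + 65.95° = +189.68°.
Normalise into (−180°, 180°]: -170.32°.
(The naïve average (+123.73 + -104.37)/2 = 9.68° is on the wrong side of the globe.)

-170.32°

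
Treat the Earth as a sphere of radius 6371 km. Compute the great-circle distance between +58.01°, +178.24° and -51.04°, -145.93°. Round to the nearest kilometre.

12556 km

Δλ = -145.93 − 178.24 = -324.17°; wrapped into (−180°, 180°]: 35.83°.
Δφ = -51.04 − 58.01 = -109.05°.
a = sin²(Δφ/2) + cos φ₁ · cos φ₂ · sin²(Δλ/2) = 0.694716.
c = 2·atan2(√a, √(1−a)) = 1.97081 rad → d = 6371·c ≈ 12556.03 km.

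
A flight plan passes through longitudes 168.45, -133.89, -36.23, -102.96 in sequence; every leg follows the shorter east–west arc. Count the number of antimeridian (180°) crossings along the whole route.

Leg 1: +168.45° → -133.89°, shortest Δλ = 57.66° (east) — crosses 180°.
Leg 2: -133.89° → -36.23°, shortest Δλ = 97.66° (east) — does not cross 180°.
Leg 3: -36.23° → -102.96°, shortest Δλ = -66.73° (west) — does not cross 180°.
Total crossings: 1.

1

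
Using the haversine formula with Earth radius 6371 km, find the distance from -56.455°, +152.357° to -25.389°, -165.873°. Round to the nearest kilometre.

4797 km

Δλ = -165.873 − 152.357 = -318.230°; wrapped into (−180°, 180°]: 41.770°.
Δφ = -25.389 − -56.455 = 31.066°.
a = sin²(Δφ/2) + cos φ₁ · cos φ₂ · sin²(Δλ/2) = 0.135158.
c = 2·atan2(√a, √(1−a)) = 0.75294 rad → d = 6371·c ≈ 4796.96 km.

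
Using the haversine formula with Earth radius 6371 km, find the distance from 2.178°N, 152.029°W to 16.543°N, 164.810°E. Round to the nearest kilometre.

Δλ = 164.810 − -152.029 = 316.839°; wrapped into (−180°, 180°]: -43.161°.
Δφ = 16.543 − 2.178 = 14.365°.
a = sin²(Δφ/2) + cos φ₁ · cos φ₂ · sin²(Δλ/2) = 0.145222.
c = 2·atan2(√a, √(1−a)) = 0.78193 rad → d = 6371·c ≈ 4981.66 km.

4982 km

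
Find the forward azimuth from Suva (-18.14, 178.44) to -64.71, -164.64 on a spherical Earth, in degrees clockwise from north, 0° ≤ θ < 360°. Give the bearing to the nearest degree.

170°

Δλ = -164.64 − 178.44 = -343.08°; wrapped into (−180°, 180°]: 16.92°.
θ = atan2( sin Δλ · cos φ₂ , cos φ₁ · sin φ₂ − sin φ₁ · cos φ₂ · cos Δλ )
  = atan2(0.12433, -0.73197) = 170.360° → normalised to [0°, 360°): 170.360°.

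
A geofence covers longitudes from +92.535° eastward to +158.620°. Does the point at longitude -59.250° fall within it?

Band width going east from +92.535° to +158.620°: ((158.620 − 92.535) mod 360) = 66.085°.
Offset of -59.250° east of the west edge: ((-59.250 − 92.535) mod 360) = 208.215°.
208.215° > 66.085° ⇒ outside.

No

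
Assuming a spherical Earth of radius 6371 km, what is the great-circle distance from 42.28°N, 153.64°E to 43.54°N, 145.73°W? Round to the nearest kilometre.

Δλ = -145.73 − 153.64 = -299.37°; wrapped into (−180°, 180°]: 60.63°.
Δφ = 43.54 − 42.28 = 1.26°.
a = sin²(Δφ/2) + cos φ₁ · cos φ₂ · sin²(Δλ/2) = 0.136764.
c = 2·atan2(√a, √(1−a)) = 0.75762 rad → d = 6371·c ≈ 4826.80 km.

4827 km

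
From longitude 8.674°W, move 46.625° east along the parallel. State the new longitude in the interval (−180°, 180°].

37.951°E

Start at -8.674°; shift +46.625° → +37.951°.
+37.951° already lies in (−180°, 180°].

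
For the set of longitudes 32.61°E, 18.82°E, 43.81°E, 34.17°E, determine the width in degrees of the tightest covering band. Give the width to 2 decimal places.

Sort the longitudes: +18.82°, +32.61°, +34.17°, +43.81°.
Eastward gaps between consecutive values (wrapping around): 13.79°, 1.56°, 9.64°, 335.01°.
Largest gap = 335.01° ⇒ minimal covering band is its complement: 360° − 335.01° = 24.99°.
Band runs from +18.82° eastward to +43.81°.

24.99°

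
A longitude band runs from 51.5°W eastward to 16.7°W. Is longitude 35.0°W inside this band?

Band width going east from -51.5° to -16.7°: ((-16.7 − -51.5) mod 360) = 34.8°.
Offset of -35.0° east of the west edge: ((-35.0 − -51.5) mod 360) = 16.5°.
16.5° ≤ 34.8° ⇒ inside.

Yes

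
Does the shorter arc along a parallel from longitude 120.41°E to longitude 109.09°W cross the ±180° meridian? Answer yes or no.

Yes

Naïve |-109.09 − 120.41| = 229.5° > 180°, so the shorter arc goes the other way round — across 180°.
Signed shortest Δλ = ((-109.09 − 120.41 + 180) mod 360) − 180 = 130.5°.
Going east by 130.5° from +120.41° passes through 180° before reaching -109.09°.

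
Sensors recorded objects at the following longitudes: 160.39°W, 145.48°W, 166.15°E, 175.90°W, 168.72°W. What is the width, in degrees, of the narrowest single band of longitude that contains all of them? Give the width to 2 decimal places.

Sort the longitudes: -175.90°, -168.72°, -160.39°, -145.48°, +166.15°.
Eastward gaps between consecutive values (wrapping around): 7.18°, 8.33°, 14.91°, 311.63°, 17.95°.
Largest gap = 311.63° ⇒ minimal covering band is its complement: 360° − 311.63° = 48.37°.
Band runs from +166.15° eastward to -145.48°, crossing the antimeridian.

48.37°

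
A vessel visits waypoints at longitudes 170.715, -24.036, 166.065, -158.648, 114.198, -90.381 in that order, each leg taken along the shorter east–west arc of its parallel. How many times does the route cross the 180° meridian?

Leg 1: +170.715° → -24.036°, shortest Δλ = 165.249° (east) — crosses 180°.
Leg 2: -24.036° → +166.065°, shortest Δλ = -169.899° (west) — crosses 180°.
Leg 3: +166.065° → -158.648°, shortest Δλ = 35.287° (east) — crosses 180°.
Leg 4: -158.648° → +114.198°, shortest Δλ = -87.154° (west) — crosses 180°.
Leg 5: +114.198° → -90.381°, shortest Δλ = 155.421° (east) — crosses 180°.
Total crossings: 5.

5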